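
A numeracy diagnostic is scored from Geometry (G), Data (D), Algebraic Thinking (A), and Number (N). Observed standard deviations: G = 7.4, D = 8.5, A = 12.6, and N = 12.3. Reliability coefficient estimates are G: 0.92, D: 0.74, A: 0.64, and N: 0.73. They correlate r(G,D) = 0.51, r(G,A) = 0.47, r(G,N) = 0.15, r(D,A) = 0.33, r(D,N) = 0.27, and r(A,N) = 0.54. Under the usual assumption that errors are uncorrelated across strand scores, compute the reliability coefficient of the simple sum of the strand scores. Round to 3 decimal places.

Var(G+D+A+N) = 7.4² + 8.5² + 12.6² + 12.3² + 2·[7.4·8.5·0.51 + 7.4·12.6·0.47 + 7.4·12.3·0.15 + 8.5·12.6·0.33 + 8.5·12.3·0.27 + 12.6·12.3·0.54] = 437.06 + 473.631 = 910.691.
Under uncorrelated errors the observed covariances equal the true-score covariances, so only the own-variance terms attenuate.
True-score variance = [7.4²·0.92 + 8.5²·0.74 + 12.6²·0.64 + 12.3²·0.73] + 473.631 = 315.892 + 473.631 = 789.523.
Reliability = 789.523 / 910.691 = 0.867.

0.867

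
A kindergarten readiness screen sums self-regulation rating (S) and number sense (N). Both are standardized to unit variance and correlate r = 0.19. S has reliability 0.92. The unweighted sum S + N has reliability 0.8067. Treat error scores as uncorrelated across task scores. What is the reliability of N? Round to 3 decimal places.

Var(S+N) = 2 + 2·0.19 = 2.380.
True-score variance = ρ_S + ρ_N + 2·0.19, so 0.8067 = (0.92 + ρ_N + 0.38) / 2.380.
ρ_N = 0.8067·2.380 − 0.92 − 0.38 = 0.620.

0.620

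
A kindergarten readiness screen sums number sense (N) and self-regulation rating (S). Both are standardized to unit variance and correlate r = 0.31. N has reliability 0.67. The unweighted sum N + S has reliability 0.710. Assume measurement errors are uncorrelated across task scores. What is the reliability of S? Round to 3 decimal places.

0.570

Var(N+S) = 2 + 2·0.31 = 2.620.
True-score variance = ρ_N + ρ_S + 2·0.31, so 0.710 = (0.67 + ρ_S + 0.62) / 2.620.
ρ_S = 0.710·2.620 − 0.67 − 0.62 = 0.570.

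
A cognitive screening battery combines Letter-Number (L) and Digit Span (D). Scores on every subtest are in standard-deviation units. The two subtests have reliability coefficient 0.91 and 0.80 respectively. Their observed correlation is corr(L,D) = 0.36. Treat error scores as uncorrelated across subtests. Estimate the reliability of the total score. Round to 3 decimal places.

Var(L+D) = 2 + 2·[0.36] = 2 + 0.72 = 2.72.
Under uncorrelated errors the observed covariances equal the true-score covariances, so only the own-variance terms attenuate.
True-score variance = [0.91 + 0.80] + 0.72 = 1.71 + 0.72 = 2.43.
Reliability = 2.43 / 2.72 = 0.893.

0.893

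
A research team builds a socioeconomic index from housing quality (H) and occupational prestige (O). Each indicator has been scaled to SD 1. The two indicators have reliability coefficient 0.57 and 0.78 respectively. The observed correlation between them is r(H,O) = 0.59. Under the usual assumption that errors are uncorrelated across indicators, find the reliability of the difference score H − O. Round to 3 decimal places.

Var(H−O) = 1 + 1 − 2·0.59 = 2 − 1.18 = 0.82.
Under uncorrelated errors the observed covariances equal the true-score covariances, so only the own-variance terms attenuate.
True-score variance = [0.57 + 0.78] − 1.18 = 1.35 − 1.18 = 0.17.
Reliability = 0.17 / 0.82 = 0.207.

0.207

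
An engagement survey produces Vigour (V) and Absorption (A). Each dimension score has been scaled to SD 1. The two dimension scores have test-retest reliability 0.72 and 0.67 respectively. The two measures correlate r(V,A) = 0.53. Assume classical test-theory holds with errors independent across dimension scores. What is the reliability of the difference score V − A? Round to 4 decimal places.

Var(V−A) = 1 + 1 − 2·0.53 = 2 − 1.06 = 0.94.
With uncorrelated errors the cross-covariances are all true-score covariance, so they carry over unchanged; only the diagonal terms shrink to ρᵢσᵢ².
True-score variance = [0.72 + 0.67] − 1.06 = 1.39 − 1.06 = 0.33.
Reliability = 0.33 / 0.94 = 0.3511.

0.3511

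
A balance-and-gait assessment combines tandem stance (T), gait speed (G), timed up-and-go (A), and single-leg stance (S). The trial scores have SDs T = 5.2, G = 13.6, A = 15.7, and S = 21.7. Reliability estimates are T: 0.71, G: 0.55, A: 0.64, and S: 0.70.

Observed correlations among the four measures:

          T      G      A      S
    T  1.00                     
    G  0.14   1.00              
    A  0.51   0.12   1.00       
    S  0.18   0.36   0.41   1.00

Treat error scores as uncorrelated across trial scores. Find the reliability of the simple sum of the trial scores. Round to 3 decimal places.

Var(T+G+A+S) = 5.2² + 13.6² + 15.7² + 21.7² + 2·[5.2·13.6·0.14 + 5.2·15.7·0.51 + 5.2·21.7·0.18 + 13.6·15.7·0.12 + 13.6·21.7·0.36 + 15.7·21.7·0.41] = 929.38 + 686.794 = 1616.17.
Under uncorrelated errors the observed covariances equal the true-score covariances, so only the own-variance terms attenuate.
True-score variance = [5.2²·0.71 + 13.6²·0.55 + 15.7²·0.64 + 21.7²·0.70] + 686.794 = 608.303 + 686.794 = 1295.1.
Reliability = 1295.1 / 1616.17 = 0.801.

0.801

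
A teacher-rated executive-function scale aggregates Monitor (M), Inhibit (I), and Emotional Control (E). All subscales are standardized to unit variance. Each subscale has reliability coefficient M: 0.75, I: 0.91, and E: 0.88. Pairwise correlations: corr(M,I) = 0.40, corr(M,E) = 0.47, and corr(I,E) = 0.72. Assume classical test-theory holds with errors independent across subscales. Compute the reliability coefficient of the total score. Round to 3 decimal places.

Var(M+I+E) = 3 + 2·[0.40 + 0.47 + 0.72] = 3 + 3.18 = 6.18.
Under uncorrelated errors the observed covariances equal the true-score covariances, so only the own-variance terms attenuate.
True-score variance = [0.75 + 0.91 + 0.88] + 3.18 = 2.54 + 3.18 = 5.72.
Reliability = 5.72 / 6.18 = 0.926.

0.926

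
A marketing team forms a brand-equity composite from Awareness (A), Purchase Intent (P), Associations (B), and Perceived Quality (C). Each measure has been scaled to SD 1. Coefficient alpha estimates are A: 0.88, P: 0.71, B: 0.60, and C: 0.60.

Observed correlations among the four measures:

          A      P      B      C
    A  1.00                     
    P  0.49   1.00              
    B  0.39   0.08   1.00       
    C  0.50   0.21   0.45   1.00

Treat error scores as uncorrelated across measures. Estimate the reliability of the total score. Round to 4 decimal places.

Var(A+P+B+C) = 4 + 2·[0.49 + 0.39 + 0.50 + 0.08 + 0.21 + 0.45] = 4 + 4.24 = 8.24.
With uncorrelated errors the cross-covariances are all true-score covariance, so they carry over unchanged; only the diagonal terms shrink to ρᵢσᵢ².
True-score variance = [0.88 + 0.71 + 0.60 + 0.60] + 4.24 = 2.79 + 4.24 = 7.03.
Reliability = 7.03 / 8.24 = 0.8532.

0.8532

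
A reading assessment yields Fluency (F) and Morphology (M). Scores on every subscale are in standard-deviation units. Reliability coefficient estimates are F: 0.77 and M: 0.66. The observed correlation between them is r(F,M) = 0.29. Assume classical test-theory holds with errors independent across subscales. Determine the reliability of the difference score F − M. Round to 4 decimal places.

Var(F−M) = 1 + 1 − 2·0.29 = 2 − 0.58 = 1.42.
Under uncorrelated errors the observed covariances equal the true-score covariances, so only the own-variance terms attenuate.
True-score variance = [0.77 + 0.66] − 0.58 = 1.43 − 0.58 = 0.85.
Reliability = 0.85 / 1.42 = 0.5986.

0.5986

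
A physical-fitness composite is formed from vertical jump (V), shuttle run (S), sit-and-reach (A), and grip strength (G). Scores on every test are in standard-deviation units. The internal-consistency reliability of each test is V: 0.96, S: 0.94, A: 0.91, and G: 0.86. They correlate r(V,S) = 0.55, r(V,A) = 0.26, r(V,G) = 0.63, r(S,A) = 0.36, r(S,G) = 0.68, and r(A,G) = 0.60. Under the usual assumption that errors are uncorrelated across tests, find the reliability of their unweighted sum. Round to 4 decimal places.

0.9675

Var(V+S+A+G) = 4 + 2·[0.55 + 0.26 + 0.63 + 0.36 + 0.68 + 0.60] = 4 + 6.16 = 10.16.
Under uncorrelated errors the observed covariances equal the true-score covariances, so only the own-variance terms attenuate.
True-score variance = [0.96 + 0.94 + 0.91 + 0.86] + 6.16 = 3.67 + 6.16 = 9.83.
Reliability = 9.83 / 10.16 = 0.9675.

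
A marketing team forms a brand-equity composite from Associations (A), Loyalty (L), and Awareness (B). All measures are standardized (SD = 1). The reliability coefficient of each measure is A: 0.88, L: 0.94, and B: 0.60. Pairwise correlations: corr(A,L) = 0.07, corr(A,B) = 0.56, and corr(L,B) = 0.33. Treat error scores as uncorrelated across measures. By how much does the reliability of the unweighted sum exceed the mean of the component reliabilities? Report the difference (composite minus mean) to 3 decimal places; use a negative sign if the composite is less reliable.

Var(sum) = 3 + 1.92 = 4.92; true-score variance = 2.42 + 1.92 = 4.34; composite reliability = 0.8821.
Mean component reliability = 0.8067.
Difference = 0.8821 − 0.8067 = 0.075.

0.075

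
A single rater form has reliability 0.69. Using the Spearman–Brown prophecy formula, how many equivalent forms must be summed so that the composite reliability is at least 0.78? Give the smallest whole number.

k ≥ ρ*(1−ρ₁)/(ρ₁(1−ρ*)) = 0.78·0.31 / (0.69·0.22) = 1.593.
Smallest integer k = 2.

2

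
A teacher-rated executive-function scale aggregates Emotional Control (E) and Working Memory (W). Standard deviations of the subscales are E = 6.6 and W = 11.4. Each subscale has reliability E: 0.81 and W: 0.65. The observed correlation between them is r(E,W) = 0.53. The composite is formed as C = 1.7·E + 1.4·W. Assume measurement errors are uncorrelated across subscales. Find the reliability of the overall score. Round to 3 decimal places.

Var(C) = 1.7²·6.6² + 1.4²·11.4² + 2·[2.38·6.6·11.4·0.53] = 380.61 + 189.815 = 570.425.
With uncorrelated errors the cross-covariances are all true-score covariance, so they carry over unchanged; only the diagonal terms shrink to ρᵢσᵢ².
True-score variance = [1.7²·6.6²·0.81 + 1.4²·11.4²·0.65] + 189.815 = 267.539 + 189.815 = 457.354.
Reliability = 457.354 / 570.425 = 0.802.

0.802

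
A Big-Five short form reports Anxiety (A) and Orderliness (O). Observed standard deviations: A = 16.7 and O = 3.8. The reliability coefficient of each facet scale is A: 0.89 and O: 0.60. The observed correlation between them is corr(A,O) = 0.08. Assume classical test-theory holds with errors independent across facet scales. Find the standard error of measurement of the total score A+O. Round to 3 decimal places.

6.038

Var(total) = 293.33 + 10.1536 = 303.484.
True-score variance = 256.876 + 10.1536 = 267.03, so reliability = 0.8799.
Error variance = 303.484 − 267.03 = 36.4539; SEM = √36.4539 = 6.038.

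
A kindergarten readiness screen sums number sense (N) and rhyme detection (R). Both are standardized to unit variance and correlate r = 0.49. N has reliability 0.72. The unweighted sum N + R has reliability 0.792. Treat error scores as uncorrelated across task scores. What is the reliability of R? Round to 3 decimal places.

0.660

Var(N+R) = 2 + 2·0.49 = 2.980.
True-score variance = ρ_N + ρ_R + 2·0.49, so 0.792 = (0.72 + ρ_R + 0.98) / 2.980.
ρ_R = 0.792·2.980 − 0.72 − 0.98 = 0.660.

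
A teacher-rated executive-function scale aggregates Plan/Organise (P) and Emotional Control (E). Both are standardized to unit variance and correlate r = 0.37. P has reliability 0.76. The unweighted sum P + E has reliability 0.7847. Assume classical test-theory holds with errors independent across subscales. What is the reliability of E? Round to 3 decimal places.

0.650

Var(P+E) = 2 + 2·0.37 = 2.740.
True-score variance = ρ_P + ρ_E + 2·0.37, so 0.7847 = (0.76 + ρ_E + 0.74) / 2.740.
ρ_E = 0.7847·2.740 − 0.76 − 0.74 = 0.650.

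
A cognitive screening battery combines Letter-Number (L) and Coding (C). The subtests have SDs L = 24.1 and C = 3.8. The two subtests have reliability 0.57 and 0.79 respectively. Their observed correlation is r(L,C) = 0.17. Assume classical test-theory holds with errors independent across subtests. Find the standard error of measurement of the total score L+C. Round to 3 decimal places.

Var(total) = 595.25 + 31.1372 = 626.387.
True-score variance = 342.469 + 31.1372 = 373.607, so reliability = 0.5964.
Error variance = 626.387 − 373.607 = 252.781; SEM = √252.781 = 15.899.

15.899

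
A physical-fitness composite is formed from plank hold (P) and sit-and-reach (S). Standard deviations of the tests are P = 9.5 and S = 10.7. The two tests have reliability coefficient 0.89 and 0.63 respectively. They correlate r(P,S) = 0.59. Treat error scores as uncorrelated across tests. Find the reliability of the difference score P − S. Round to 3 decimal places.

0.383

Var(P−S) = 9.5² + 10.7² − 2·9.5·10.7·0.59 = 204.74 − 119.947 = 84.793.
Under uncorrelated errors the observed covariances equal the true-score covariances, so only the own-variance terms attenuate.
True-score variance = [9.5²·0.89 + 10.7²·0.63] − 119.947 = 152.451 − 119.947 = 32.5042.
Reliability = 32.5042 / 84.793 = 0.383.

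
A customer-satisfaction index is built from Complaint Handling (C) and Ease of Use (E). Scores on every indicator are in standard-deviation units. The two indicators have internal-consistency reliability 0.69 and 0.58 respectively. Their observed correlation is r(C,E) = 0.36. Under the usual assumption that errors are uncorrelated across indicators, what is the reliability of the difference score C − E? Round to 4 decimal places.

0.4297

Var(C−E) = 1 + 1 − 2·0.36 = 2 − 0.72 = 1.28.
With uncorrelated errors the cross-covariances are all true-score covariance, so they carry over unchanged; only the diagonal terms shrink to ρᵢσᵢ².
True-score variance = [0.69 + 0.58] − 0.72 = 1.27 − 0.72 = 0.55.
Reliability = 0.55 / 1.28 = 0.4297.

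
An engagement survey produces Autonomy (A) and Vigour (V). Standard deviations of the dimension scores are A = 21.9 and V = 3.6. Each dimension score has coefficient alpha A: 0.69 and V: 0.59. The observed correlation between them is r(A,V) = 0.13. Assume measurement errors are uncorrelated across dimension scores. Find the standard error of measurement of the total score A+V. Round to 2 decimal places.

12.41

Var(total) = 492.57 + 20.4984 = 513.068.
True-score variance = 338.577 + 20.4984 = 359.076, so reliability = 0.6999.
Error variance = 513.068 − 359.076 = 153.993; SEM = √153.993 = 12.41.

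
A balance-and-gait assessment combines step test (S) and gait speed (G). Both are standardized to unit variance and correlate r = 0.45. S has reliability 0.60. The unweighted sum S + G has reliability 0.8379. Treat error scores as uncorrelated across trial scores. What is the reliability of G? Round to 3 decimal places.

0.930

Var(S+G) = 2 + 2·0.45 = 2.900.
True-score variance = ρ_S + ρ_G + 2·0.45, so 0.8379 = (0.60 + ρ_G + 0.90) / 2.900.
ρ_G = 0.8379·2.900 − 0.60 − 0.90 = 0.930.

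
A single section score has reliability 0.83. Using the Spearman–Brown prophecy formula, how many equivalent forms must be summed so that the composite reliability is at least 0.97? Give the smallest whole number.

k ≥ ρ*(1−ρ₁)/(ρ₁(1−ρ*)) = 0.97·0.17 / (0.83·0.03) = 6.622.
Smallest integer k = 7.

7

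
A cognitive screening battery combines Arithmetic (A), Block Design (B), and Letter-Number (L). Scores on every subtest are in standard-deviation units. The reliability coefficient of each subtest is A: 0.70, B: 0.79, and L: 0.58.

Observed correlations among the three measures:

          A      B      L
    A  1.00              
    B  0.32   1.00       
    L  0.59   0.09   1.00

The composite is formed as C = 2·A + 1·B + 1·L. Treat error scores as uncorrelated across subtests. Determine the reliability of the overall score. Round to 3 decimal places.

Var(C) = 2² + 1 + 1 + 2·[2·0.32 + 2·0.59 + 0.09] = 6 + 3.82 = 9.82.
Because errors are independent across components, Cov(Tᵢ,Tⱼ) = Cov(Xᵢ,Xⱼ); the off-diagonal part of the true-score variance is the same as above.
True-score variance = [2²·0.70 + 0.79 + 0.58] + 3.82 = 4.17 + 3.82 = 7.99.
Reliability = 7.99 / 9.82 = 0.814.

0.814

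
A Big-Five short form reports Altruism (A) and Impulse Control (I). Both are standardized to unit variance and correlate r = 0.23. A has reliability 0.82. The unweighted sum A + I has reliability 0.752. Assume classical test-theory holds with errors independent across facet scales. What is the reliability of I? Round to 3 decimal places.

0.570

Var(A+I) = 2 + 2·0.23 = 2.460.
True-score variance = ρ_A + ρ_I + 2·0.23, so 0.752 = (0.82 + ρ_I + 0.46) / 2.460.
ρ_I = 0.752·2.460 − 0.82 − 0.46 = 0.570.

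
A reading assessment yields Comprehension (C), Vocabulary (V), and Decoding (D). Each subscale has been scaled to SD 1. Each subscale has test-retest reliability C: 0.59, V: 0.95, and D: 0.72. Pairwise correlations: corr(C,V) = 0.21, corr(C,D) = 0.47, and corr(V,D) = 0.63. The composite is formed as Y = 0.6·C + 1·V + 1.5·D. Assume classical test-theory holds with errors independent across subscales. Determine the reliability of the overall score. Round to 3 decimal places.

Var(Y) = 0.6² + 1 + 1.5² + 2·[0.6·0.21 + 0.9·0.47 + 1.5·0.63] = 3.61 + 2.988 = 6.598.
Under uncorrelated errors the observed covariances equal the true-score covariances, so only the own-variance terms attenuate.
True-score variance = [0.6²·0.59 + 0.95 + 1.5²·0.72] + 2.988 = 2.7824 + 2.988 = 5.7704.
Reliability = 5.7704 / 6.598 = 0.875.

0.875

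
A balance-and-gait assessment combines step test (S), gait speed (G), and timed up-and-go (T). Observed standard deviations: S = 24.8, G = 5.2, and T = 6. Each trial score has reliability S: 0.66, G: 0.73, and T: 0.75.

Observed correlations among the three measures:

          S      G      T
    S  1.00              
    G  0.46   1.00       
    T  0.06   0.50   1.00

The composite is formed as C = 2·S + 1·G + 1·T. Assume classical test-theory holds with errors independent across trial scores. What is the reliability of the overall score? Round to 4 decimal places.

0.6984

Var(C) = 2²·24.8² + 5.2² + 6² + 2·[2·24.8·5.2·0.46 + 2·24.8·6·0.06 + 5.2·6·0.50] = 2523.2 + 304.198 = 2827.4.
With uncorrelated errors the cross-covariances are all true-score covariance, so they carry over unchanged; only the diagonal terms shrink to ρᵢσᵢ².
True-score variance = [2²·24.8²·0.66 + 5.2²·0.73 + 6²·0.75] + 304.198 = 1670.44 + 304.198 = 1974.64.
Reliability = 1974.64 / 2827.4 = 0.6984.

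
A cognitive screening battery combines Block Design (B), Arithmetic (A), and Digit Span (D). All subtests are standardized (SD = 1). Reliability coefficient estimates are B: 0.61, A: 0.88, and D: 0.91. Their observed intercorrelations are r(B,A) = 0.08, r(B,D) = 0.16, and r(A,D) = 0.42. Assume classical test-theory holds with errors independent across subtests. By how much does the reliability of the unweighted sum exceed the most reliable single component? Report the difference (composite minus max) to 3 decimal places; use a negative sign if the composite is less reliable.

-0.049

Var(sum) = 3 + 1.32 = 4.32; true-score variance = 2.4 + 1.32 = 3.72; composite reliability = 0.8611.
Max component reliability = 0.9100.
Difference = 0.8611 − 0.9100 = -0.049.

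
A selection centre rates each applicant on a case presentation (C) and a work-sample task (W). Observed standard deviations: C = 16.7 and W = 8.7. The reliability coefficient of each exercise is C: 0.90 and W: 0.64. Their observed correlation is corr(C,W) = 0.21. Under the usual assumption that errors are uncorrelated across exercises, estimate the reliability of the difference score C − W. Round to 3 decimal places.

Var(C−W) = 16.7² + 8.7² − 2·16.7·8.7·0.21 = 354.58 − 61.0218 = 293.558.
Because errors are independent across components, Cov(Tᵢ,Tⱼ) = Cov(Xᵢ,Xⱼ); the off-diagonal part of the true-score variance is the same as above.
True-score variance = [16.7²·0.90 + 8.7²·0.64] − 61.0218 = 299.443 − 61.0218 = 238.421.
Reliability = 238.421 / 293.558 = 0.812.

0.812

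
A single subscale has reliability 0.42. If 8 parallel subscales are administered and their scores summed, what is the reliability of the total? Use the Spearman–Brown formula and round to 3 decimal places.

0.853

ρ_k = kρ / (1 + (k−1)ρ) = 8·0.42 / (1 + 7·0.42) = 3.360 / 3.940 = 0.853.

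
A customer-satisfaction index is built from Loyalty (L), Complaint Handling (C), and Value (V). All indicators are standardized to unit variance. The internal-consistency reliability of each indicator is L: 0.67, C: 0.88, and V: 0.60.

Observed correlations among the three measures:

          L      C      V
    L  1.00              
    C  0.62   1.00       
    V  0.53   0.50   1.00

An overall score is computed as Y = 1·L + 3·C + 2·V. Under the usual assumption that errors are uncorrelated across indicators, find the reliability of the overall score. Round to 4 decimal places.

Var(Y) = 1 + 3² + 2² + 2·[3·0.62 + 2·0.53 + 6·0.50] = 14 + 11.84 = 25.84.
Under uncorrelated errors the observed covariances equal the true-score covariances, so only the own-variance terms attenuate.
True-score variance = [0.67 + 3²·0.88 + 2²·0.60] + 11.84 = 10.99 + 11.84 = 22.83.
Reliability = 22.83 / 25.84 = 0.8835.

0.8835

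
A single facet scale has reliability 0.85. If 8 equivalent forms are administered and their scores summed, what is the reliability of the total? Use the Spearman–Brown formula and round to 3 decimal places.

ρ_k = kρ / (1 + (k−1)ρ) = 8·0.85 / (1 + 7·0.85) = 6.800 / 6.950 = 0.978.

0.978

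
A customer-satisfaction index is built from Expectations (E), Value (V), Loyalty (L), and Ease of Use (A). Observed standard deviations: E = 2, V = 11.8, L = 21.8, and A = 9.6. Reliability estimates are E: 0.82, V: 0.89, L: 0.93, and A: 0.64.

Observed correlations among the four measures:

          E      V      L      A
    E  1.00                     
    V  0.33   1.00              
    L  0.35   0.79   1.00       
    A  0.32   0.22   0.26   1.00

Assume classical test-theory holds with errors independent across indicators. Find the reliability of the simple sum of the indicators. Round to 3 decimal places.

Var(E+V+L+A) = 2² + 11.8² + 21.8² + 9.6² + 2·[2·11.8·0.33 + 2·21.8·0.35 + 2·9.6·0.32 + 11.8·21.8·0.79 + 11.8·9.6·0.22 + 21.8·9.6·0.26] = 710.64 + 623.492 = 1334.13.
Because errors are independent across components, Cov(Tᵢ,Tⱼ) = Cov(Xᵢ,Xⱼ); the off-diagonal part of the true-score variance is the same as above.
True-score variance = [2²·0.82 + 11.8²·0.89 + 21.8²·0.93 + 9.6²·0.64] + 623.492 = 628.159 + 623.492 = 1251.65.
Reliability = 1251.65 / 1334.13 = 0.938.

0.938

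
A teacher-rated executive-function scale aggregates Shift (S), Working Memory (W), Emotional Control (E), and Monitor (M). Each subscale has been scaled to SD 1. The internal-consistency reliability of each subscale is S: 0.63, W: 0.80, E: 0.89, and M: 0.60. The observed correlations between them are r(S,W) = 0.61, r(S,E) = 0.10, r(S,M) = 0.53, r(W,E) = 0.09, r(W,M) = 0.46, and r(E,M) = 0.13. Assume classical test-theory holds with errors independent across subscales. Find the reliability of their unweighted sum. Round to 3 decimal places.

0.862

Var(S+W+E+M) = 4 + 2·[0.61 + 0.10 + 0.53 + 0.09 + 0.46 + 0.13] = 4 + 3.84 = 7.84.
Because errors are independent across components, Cov(Tᵢ,Tⱼ) = Cov(Xᵢ,Xⱼ); the off-diagonal part of the true-score variance is the same as above.
True-score variance = [0.63 + 0.80 + 0.89 + 0.60] + 3.84 = 2.92 + 3.84 = 6.76.
Reliability = 6.76 / 7.84 = 0.862.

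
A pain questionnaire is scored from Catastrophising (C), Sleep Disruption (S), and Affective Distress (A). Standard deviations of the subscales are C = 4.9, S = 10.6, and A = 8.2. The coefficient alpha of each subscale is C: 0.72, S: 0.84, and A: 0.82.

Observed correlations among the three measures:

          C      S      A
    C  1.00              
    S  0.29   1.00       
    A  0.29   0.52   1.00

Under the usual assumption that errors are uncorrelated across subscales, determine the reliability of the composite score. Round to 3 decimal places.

Var(C+S+A) = 4.9² + 10.6² + 8.2² + 2·[4.9·10.6·0.29 + 4.9·8.2·0.29 + 10.6·8.2·0.52] = 203.61 + 143.826 = 347.436.
Under uncorrelated errors the observed covariances equal the true-score covariances, so only the own-variance terms attenuate.
True-score variance = [4.9²·0.72 + 10.6²·0.84 + 8.2²·0.82] + 143.826 = 166.806 + 143.826 = 310.633.
Reliability = 310.633 / 347.436 = 0.894.

0.894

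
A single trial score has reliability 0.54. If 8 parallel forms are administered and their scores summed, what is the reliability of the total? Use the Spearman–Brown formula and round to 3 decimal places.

ρ_k = kρ / (1 + (k−1)ρ) = 8·0.54 / (1 + 7·0.54) = 4.320 / 4.780 = 0.904.

0.904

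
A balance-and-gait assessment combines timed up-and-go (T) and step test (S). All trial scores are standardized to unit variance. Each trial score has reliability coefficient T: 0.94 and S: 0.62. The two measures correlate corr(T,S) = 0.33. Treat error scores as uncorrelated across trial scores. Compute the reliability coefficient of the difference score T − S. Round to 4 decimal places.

Var(T−S) = 1 + 1 − 2·0.33 = 2 − 0.66 = 1.34.
Because errors are independent across components, Cov(Tᵢ,Tⱼ) = Cov(Xᵢ,Xⱼ); the off-diagonal part of the true-score variance is the same as above.
True-score variance = [0.94 + 0.62] − 0.66 = 1.56 − 0.66 = 0.9.
Reliability = 0.9 / 1.34 = 0.6716.

0.6716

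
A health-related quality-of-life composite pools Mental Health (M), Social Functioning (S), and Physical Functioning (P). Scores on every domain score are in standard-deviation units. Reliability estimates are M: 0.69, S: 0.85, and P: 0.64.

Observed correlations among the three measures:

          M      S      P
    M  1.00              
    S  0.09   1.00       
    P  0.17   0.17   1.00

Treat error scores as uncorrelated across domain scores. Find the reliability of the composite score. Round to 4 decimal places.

0.7876

Var(M+S+P) = 3 + 2·[0.09 + 0.17 + 0.17] = 3 + 0.86 = 3.86.
Because errors are independent across components, Cov(Tᵢ,Tⱼ) = Cov(Xᵢ,Xⱼ); the off-diagonal part of the true-score variance is the same as above.
True-score variance = [0.69 + 0.85 + 0.64] + 0.86 = 2.18 + 0.86 = 3.04.
Reliability = 3.04 / 3.86 = 0.7876.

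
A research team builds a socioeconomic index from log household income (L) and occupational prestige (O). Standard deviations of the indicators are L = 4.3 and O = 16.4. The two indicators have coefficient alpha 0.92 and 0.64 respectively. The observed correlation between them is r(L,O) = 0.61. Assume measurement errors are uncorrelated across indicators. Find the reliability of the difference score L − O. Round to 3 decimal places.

Var(L−O) = 4.3² + 16.4² − 2·4.3·16.4·0.61 = 287.45 − 86.0344 = 201.416.
With uncorrelated errors the cross-covariances are all true-score covariance, so they carry over unchanged; only the diagonal terms shrink to ρᵢσᵢ².
True-score variance = [4.3²·0.92 + 16.4²·0.64] − 86.0344 = 189.145 − 86.0344 = 103.111.
Reliability = 103.111 / 201.416 = 0.512.

0.512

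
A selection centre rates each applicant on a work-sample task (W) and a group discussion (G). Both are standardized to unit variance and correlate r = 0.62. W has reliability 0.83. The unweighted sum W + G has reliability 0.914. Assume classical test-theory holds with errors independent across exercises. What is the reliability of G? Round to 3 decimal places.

0.891

Var(W+G) = 2 + 2·0.62 = 3.240.
True-score variance = ρ_W + ρ_G + 2·0.62, so 0.914 = (0.83 + ρ_G + 1.24) / 3.240.
ρ_G = 0.914·3.240 − 0.83 − 1.24 = 0.891.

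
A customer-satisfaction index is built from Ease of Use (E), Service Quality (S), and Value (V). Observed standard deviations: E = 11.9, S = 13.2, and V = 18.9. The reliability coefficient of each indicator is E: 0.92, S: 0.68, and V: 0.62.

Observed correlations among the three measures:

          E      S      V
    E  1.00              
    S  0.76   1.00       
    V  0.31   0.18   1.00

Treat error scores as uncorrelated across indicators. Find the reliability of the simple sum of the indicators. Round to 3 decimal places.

0.822

Var(E+S+V) = 11.9² + 13.2² + 18.9² + 2·[11.9·13.2·0.76 + 11.9·18.9·0.31 + 13.2·18.9·0.18] = 673.06 + 468.019 = 1141.08.
With uncorrelated errors the cross-covariances are all true-score covariance, so they carry over unchanged; only the diagonal terms shrink to ρᵢσᵢ².
True-score variance = [11.9²·0.92 + 13.2²·0.68 + 18.9²·0.62] + 468.019 = 470.235 + 468.019 = 938.253.
Reliability = 938.253 / 1141.08 = 0.822.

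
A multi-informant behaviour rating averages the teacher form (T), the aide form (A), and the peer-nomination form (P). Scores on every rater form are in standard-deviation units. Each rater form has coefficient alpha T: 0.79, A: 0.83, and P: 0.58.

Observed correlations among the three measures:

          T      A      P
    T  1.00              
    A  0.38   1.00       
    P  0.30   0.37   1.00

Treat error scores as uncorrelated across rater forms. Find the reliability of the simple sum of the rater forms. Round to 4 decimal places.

Var(T+A+P) = 3 + 2·[0.38 + 0.30 + 0.37] = 3 + 2.1 = 5.1.
Because errors are independent across components, Cov(Tᵢ,Tⱼ) = Cov(Xᵢ,Xⱼ); the off-diagonal part of the true-score variance is the same as above.
True-score variance = [0.79 + 0.83 + 0.58] + 2.1 = 2.2 + 2.1 = 4.3.
Reliability = 4.3 / 5.1 = 0.8431.

0.8431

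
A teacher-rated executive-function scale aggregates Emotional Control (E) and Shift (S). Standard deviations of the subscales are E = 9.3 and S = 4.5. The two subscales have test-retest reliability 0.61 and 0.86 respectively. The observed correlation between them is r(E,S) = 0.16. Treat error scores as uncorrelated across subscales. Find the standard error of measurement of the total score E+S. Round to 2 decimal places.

6.05

Var(total) = 106.74 + 13.392 = 120.132.
True-score variance = 70.1739 + 13.392 = 83.5659, so reliability = 0.6956.
Error variance = 120.132 − 83.5659 = 36.5661; SEM = √36.5661 = 6.05.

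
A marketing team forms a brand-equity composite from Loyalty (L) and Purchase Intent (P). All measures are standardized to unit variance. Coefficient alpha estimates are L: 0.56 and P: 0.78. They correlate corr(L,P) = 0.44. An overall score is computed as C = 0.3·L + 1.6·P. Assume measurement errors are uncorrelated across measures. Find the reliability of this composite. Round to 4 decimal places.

Var(C) = 0.3² + 1.6² + 2·[0.48·0.44] = 2.65 + 0.4224 = 3.0724.
Because errors are independent across components, Cov(Tᵢ,Tⱼ) = Cov(Xᵢ,Xⱼ); the off-diagonal part of the true-score variance is the same as above.
True-score variance = [0.3²·0.56 + 1.6²·0.78] + 0.4224 = 2.0472 + 0.4224 = 2.4696.
Reliability = 2.4696 / 3.0724 = 0.8038.

0.8038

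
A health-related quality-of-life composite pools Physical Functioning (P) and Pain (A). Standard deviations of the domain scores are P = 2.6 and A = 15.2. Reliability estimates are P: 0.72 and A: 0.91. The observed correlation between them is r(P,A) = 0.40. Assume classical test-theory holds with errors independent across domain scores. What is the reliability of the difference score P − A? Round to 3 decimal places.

Var(P−A) = 2.6² + 15.2² − 2·2.6·15.2·0.40 = 237.8 − 31.616 = 206.184.
Under uncorrelated errors the observed covariances equal the true-score covariances, so only the own-variance terms attenuate.
True-score variance = [2.6²·0.72 + 15.2²·0.91] − 31.616 = 215.114 − 31.616 = 183.498.
Reliability = 183.498 / 206.184 = 0.890.

0.890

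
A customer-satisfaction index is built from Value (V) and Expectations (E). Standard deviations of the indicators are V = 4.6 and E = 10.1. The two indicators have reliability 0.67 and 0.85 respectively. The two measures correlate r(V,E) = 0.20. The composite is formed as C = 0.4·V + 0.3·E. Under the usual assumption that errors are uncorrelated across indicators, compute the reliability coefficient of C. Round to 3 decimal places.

Var(C) = 0.4²·4.6² + 0.3²·10.1² + 2·[0.12·4.6·10.1·0.20] = 12.5665 + 2.23008 = 14.7966.
With uncorrelated errors the cross-covariances are all true-score covariance, so they carry over unchanged; only the diagonal terms shrink to ρᵢσᵢ².
True-score variance = [0.4²·4.6²·0.67 + 0.3²·10.1²·0.85] + 2.23008 = 10.0721 + 2.23008 = 12.3022.
Reliability = 12.3022 / 14.7966 = 0.831.

0.831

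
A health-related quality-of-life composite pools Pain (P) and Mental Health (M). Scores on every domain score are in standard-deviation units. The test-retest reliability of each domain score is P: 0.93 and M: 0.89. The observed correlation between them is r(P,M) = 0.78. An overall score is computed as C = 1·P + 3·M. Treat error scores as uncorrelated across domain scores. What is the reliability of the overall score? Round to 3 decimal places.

0.928

Var(C) = 1 + 3² + 2·[3·0.78] = 10 + 4.68 = 14.68.
With uncorrelated errors the cross-covariances are all true-score covariance, so they carry over unchanged; only the diagonal terms shrink to ρᵢσᵢ².
True-score variance = [0.93 + 3²·0.89] + 4.68 = 8.94 + 4.68 = 13.62.
Reliability = 13.62 / 14.68 = 0.928.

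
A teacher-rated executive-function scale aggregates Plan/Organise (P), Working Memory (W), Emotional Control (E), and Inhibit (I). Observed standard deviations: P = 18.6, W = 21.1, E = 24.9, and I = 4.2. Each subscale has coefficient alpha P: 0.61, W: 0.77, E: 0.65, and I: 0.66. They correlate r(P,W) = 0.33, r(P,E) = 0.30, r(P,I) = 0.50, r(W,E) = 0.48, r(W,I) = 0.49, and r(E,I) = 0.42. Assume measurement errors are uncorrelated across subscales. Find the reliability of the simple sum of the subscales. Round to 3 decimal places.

Var(P+W+E+I) = 18.6² + 21.1² + 24.9² + 4.2² + 2·[18.6·21.1·0.33 + 18.6·24.9·0.30 + 18.6·4.2·0.50 + 21.1·24.9·0.48 + 21.1·4.2·0.49 + 24.9·4.2·0.42] = 1428.82 + 1294.1 = 2722.92.
Because errors are independent across components, Cov(Tᵢ,Tⱼ) = Cov(Xᵢ,Xⱼ); the off-diagonal part of the true-score variance is the same as above.
True-score variance = [18.6²·0.61 + 21.1²·0.77 + 24.9²·0.65 + 4.2²·0.66] + 1294.1 = 968.496 + 1294.1 = 2262.59.
Reliability = 2262.59 / 2722.92 = 0.831.

0.831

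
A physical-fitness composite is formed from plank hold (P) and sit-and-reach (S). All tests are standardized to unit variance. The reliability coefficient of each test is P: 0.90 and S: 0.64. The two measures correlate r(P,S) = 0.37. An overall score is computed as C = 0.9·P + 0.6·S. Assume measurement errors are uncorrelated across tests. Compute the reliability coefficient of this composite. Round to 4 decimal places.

Var(C) = 0.9² + 0.6² + 2·[0.54·0.37] = 1.17 + 0.3996 = 1.5696.
With uncorrelated errors the cross-covariances are all true-score covariance, so they carry over unchanged; only the diagonal terms shrink to ρᵢσᵢ².
True-score variance = [0.9²·0.90 + 0.6²·0.64] + 0.3996 = 0.9594 + 0.3996 = 1.359.
Reliability = 1.359 / 1.5696 = 0.8658.

0.8658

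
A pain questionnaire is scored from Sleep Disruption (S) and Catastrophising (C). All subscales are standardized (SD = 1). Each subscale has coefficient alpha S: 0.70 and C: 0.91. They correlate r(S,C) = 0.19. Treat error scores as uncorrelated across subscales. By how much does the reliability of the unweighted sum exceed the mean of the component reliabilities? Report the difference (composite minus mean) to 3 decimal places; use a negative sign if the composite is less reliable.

0.031

Var(sum) = 2 + 0.38 = 2.38; true-score variance = 1.61 + 0.38 = 1.99; composite reliability = 0.8361.
Mean component reliability = 0.8050.
Difference = 0.8361 − 0.8050 = 0.031.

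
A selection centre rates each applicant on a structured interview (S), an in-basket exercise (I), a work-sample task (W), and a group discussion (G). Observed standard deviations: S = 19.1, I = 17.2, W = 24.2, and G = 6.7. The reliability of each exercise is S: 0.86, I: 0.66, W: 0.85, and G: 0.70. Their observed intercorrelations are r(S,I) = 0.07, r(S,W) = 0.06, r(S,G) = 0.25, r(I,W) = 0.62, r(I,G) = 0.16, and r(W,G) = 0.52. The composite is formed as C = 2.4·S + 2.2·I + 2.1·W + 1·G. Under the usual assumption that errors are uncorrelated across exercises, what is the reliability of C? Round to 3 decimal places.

Var(C) = 2.4²·19.1² + 2.2²·17.2² + 2.1²·24.2² + 6.7² + 2·[5.28·19.1·17.2·0.07 + 5.04·19.1·24.2·0.06 + 2.4·19.1·6.7·0.25 + 4.62·17.2·24.2·0.62 + 2.2·17.2·6.7·0.16 + 2.1·24.2·6.7·0.52] = 6160.73 + 3495.76 = 9656.49.
With uncorrelated errors the cross-covariances are all true-score covariance, so they carry over unchanged; only the diagonal terms shrink to ρᵢσᵢ².
True-score variance = [2.4²·19.1²·0.86 + 2.2²·17.2²·0.66 + 2.1²·24.2²·0.85 + 6.7²·0.70] + 3495.76 = 4978.85 + 3495.76 = 8474.6.
Reliability = 8474.6 / 9656.49 = 0.878.

0.878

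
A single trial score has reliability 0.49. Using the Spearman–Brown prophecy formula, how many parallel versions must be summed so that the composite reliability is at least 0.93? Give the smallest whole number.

k ≥ ρ*(1−ρ₁)/(ρ₁(1−ρ*)) = 0.93·0.51 / (0.49·0.07) = 13.828.
Smallest integer k = 14.

14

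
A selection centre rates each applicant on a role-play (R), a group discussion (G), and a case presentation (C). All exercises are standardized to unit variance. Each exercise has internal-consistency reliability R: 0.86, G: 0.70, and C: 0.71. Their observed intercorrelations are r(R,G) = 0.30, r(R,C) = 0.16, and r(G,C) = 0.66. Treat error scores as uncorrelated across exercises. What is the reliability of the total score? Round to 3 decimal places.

0.861

Var(R+G+C) = 3 + 2·[0.30 + 0.16 + 0.66] = 3 + 2.24 = 5.24.
With uncorrelated errors the cross-covariances are all true-score covariance, so they carry over unchanged; only the diagonal terms shrink to ρᵢσᵢ².
True-score variance = [0.86 + 0.70 + 0.71] + 2.24 = 2.27 + 2.24 = 4.51.
Reliability = 4.51 / 5.24 = 0.861.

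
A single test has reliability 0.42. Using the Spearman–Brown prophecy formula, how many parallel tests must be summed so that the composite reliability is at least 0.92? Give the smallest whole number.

16

k ≥ ρ*(1−ρ₁)/(ρ₁(1−ρ*)) = 0.92·0.58 / (0.42·0.08) = 15.881.
Smallest integer k = 16.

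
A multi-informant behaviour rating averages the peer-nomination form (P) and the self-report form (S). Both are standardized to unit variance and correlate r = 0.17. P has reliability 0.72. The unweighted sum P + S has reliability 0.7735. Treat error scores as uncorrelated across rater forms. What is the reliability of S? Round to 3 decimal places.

Var(P+S) = 2 + 2·0.17 = 2.340.
True-score variance = ρ_P + ρ_S + 2·0.17, so 0.7735 = (0.72 + ρ_S + 0.34) / 2.340.
ρ_S = 0.7735·2.340 − 0.72 − 0.34 = 0.750.

0.750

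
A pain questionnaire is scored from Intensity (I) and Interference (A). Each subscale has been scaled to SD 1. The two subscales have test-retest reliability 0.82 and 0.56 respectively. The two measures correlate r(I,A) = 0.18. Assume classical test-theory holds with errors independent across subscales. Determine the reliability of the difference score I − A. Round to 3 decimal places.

0.622

Var(I−A) = 1 + 1 − 2·0.18 = 2 − 0.36 = 1.64.
With uncorrelated errors the cross-covariances are all true-score covariance, so they carry over unchanged; only the diagonal terms shrink to ρᵢσᵢ².
True-score variance = [0.82 + 0.56] − 0.36 = 1.38 − 0.36 = 1.02.
Reliability = 1.02 / 1.64 = 0.622.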